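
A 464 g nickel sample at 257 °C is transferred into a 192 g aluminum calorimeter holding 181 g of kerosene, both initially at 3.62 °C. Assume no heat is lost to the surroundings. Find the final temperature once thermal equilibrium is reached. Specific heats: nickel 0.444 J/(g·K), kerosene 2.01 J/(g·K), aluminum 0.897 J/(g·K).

T_f ≈ 74.0 °C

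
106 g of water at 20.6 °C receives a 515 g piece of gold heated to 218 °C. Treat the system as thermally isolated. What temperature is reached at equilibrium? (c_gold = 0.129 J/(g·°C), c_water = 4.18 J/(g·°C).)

Heat lost by the gold equals heat gained by the water:
515*0.129*(218 − T) = 106*4.18*(T − 20.6)
66.44(218 − T) = 443.08(T − 20.6)
509.51 T = 23610  ⇒  T ≈ 46.34 °C

T_f ≈ 46.3 °C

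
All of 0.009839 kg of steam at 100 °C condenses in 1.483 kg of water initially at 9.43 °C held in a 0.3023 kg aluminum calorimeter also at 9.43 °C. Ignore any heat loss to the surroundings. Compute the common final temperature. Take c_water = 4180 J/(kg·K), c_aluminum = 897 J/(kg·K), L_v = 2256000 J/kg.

Energy balance with sensible and latent terms:
condense steam: −0.009839·2256000 = −22197; condensed water 100 °C→T: 41.13(T − 100); original water: 6198.9(T − 9.43); cup: 271.16(T − 9.43)
6511.2 T = 22197 + 4112.7 + 61013 = 87323
T ≈ 13.41 °C (< 100 °C, so full condensation is consistent).

T_f ≈ 13.4 °C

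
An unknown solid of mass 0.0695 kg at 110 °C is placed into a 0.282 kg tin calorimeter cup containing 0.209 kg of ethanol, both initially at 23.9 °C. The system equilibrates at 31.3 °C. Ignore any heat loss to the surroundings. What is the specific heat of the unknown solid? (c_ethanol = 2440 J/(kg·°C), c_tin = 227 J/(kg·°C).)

Taking heat into each body as positive, Σ m c ΔT = 0:
0.0695×c×(31.3 − 110) + 0.209×2440×(31.3 − 23.9) + 0.282×227×(31.3 − 23.9) = 0
-5.47 c = -4247.4
c = -4247.4/-5.47 ≈ 776.5 J/(kg·°C)

c ≈ 777 J/(kg·°C)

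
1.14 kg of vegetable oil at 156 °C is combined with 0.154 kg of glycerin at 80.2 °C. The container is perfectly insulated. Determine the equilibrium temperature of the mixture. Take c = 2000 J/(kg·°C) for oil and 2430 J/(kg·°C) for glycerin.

Heat lost by the oil equals heat gained by the glycerin:
1.14*2000*(156 − T) = 0.154*2430*(T − 80.2)
2280(156 − T) = 374.22(T − 80.2)
2654.2 T = 385692  ⇒  T ≈ 145.31 °C

T_f ≈ 145.3 °C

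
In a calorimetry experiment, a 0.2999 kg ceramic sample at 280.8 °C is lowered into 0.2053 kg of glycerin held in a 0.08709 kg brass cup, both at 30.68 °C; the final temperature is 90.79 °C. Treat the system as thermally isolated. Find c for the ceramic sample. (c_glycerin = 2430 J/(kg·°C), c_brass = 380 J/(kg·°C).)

c ≈ 561 J/(kg·°C)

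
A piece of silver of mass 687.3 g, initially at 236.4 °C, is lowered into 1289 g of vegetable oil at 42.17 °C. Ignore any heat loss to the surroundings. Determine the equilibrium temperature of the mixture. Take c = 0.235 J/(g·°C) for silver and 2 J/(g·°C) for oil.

T_f is the heat-capacity-weighted average of the initial temperatures:
T_f = (161.52·236.4 + 2578·42.17) / (161.52 + 2578)
    = 146897 / 2739.5 ≈ 53.62 °C

T_f ≈ 53.6 °C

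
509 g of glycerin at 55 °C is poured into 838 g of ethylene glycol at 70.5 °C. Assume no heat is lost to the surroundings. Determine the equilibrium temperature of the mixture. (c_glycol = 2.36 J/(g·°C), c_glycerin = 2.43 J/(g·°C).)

T_f = Σ m_i c_i T_i / Σ m_i c_i:
T_f = (1977.7·70.5 + 1236.9·55) / (1977.7 + 1236.9)
    = 207454 / 3214.6 ≈ 64.54 °C

T_f ≈ 64.5 °C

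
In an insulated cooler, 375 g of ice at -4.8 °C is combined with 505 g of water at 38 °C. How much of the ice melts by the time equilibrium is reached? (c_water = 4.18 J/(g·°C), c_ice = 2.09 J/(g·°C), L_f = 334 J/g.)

m_melted ≈ 229 g

Water can give up m c ΔT = 505·4.18·38 = 80214 J before reaching 0 °C.
Of that, 375·2.09·4.8 = 3762 J goes to bring the ice to 0 °C, leaving 76452 J.
To melt every bit of ice: 375·334 = 125250 J.
That's not enough to melt it all — equilibrium is at 0 °C with ice remaining.
m_melt = 76452 / L_f = 228.9 g.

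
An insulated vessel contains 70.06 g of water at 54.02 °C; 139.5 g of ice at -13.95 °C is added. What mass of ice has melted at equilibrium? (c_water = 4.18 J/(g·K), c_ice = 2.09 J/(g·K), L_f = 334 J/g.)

Cooling the water to 0 °C releases 70.06·4.18·54.02 = 15820 J.
Warming the ice to 0 °C takes 139.5·2.09·13.95 = 4067.2 J, leaving 11753 J for melting.
Melting all 139.5 g of ice would need 139.5·334 = 46593 J.
That's not enough to melt it all — equilibrium is at 0 °C with ice remaining.
Mass melted = 11753/334 ≈ 35.19 g.

m_melted ≈ 35.2 g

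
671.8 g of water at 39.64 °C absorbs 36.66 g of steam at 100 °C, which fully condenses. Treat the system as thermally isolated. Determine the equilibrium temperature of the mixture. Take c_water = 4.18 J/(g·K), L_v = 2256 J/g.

Conservation of energy gives ΣQ = 0:
latent heat released on condensation: 36.66×2256 = 82705; condensed water 100 °C→T: 153.24(T − 100); water warms: 671.8×4.18×(T − 39.64) = 2808.1(T − 39.64)
2961.4 T = 82705 + 15324 + 111314 = 209343
T ≈ 70.69 °C, under the boiling point, so the assumption holds.

T_f ≈ 70.7 °C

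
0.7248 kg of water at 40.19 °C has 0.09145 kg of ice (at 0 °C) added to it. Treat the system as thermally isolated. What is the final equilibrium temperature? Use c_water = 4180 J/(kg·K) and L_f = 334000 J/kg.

Conservation of energy gives ΣQ = 0:
latent heat to melt: 0.09145·334000 = 30544
  warm the meltwater: 382.26 T
  water: 3029.7(T − 40.19)
3411.9 T = 121762 − 30544 = 91218
T ≈ 26.74 °C — above 0 °C, consistent with complete melting.

T_f ≈ 26.7 °C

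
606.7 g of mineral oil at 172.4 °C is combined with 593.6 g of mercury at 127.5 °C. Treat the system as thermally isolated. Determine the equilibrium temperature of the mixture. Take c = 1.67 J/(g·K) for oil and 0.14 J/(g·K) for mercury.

T_f ≈ 169.0 °C

Heat lost by the oil equals heat gained by the mercury:
606.7*1.67*(172.4 − T) = 593.6*0.14*(T − 127.5)
1013.2(172.4 − T) = 83.1(T − 127.5)
1096.3 T = 185270  ⇒  T ≈ 169.00 °C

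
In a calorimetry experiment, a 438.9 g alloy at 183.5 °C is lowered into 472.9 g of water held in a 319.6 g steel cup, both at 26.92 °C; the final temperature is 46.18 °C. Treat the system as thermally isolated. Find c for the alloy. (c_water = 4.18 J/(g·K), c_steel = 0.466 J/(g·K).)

c ≈ 0.679 J/(g·K)

Conservation of energy gives ΣQ = 0:
438.9·c·(46.18 − 183.5) + 472.9·4.18·(46.18 − 26.92) + 319.6·0.466·(46.18 − 26.92) = 0
-60270 c = -40940
c = -40940/-60270 ≈ 0.6793 J/(g·K)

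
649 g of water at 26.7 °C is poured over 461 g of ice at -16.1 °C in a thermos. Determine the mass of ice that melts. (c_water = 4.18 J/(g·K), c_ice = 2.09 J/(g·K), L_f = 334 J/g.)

Water can give up m c ΔT = 649·4.18·26.7 = 72432 J before reaching 0 °C.
Of that, 461·2.09·16.1 = 15512 J goes to bring the ice to 0 °C, leaving 56920 J.
Melting all 461 g of ice would need 461·334 = 153974 J.
Since 56920 < 153974 J, not all the ice melts; equilibrium is at 0 °C.
m_melted·334 = 56920  ⇒  m_melted ≈ 170.4 g.

m_melted ≈ 170 g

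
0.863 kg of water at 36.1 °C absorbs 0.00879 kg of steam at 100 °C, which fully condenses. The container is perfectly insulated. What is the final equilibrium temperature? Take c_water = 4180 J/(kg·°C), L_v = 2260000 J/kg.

Energy conservation, ΣQ = 0:
condense steam: −0.00879·2260000 = −19865; condensate cools 100→T: 0.00879·4180·(T − 100) = 36.74(T − 100); original water: 3607.3(T − 36.1)
3644.1 T = 19865 + 3674.2 + 130225 = 153765
T ≈ 42.20 °C (< 100 °C, so full condensation is consistent).

T_f ≈ 42.2 °C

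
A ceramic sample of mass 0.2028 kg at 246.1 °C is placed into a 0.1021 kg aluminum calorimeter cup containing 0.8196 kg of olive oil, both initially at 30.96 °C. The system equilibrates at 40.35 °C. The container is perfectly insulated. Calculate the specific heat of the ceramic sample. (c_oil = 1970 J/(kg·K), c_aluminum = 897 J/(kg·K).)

c ≈ 384 J/(kg·K)

Conservation of energy gives ΣQ = 0:
0.2028·c·(40.35 − 246.1) + 0.8196·1970·(40.35 − 30.96) + 0.1021·897·(40.35 − 30.96) = 0
-41.73 c = -16021
c = -16021/-41.73 ≈ 384 J/(kg·K)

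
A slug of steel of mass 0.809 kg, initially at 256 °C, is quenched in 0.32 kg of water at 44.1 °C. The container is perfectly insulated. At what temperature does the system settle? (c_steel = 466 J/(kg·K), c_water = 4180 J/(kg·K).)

T_f ≈ 90.7 °C

|Q_steel| = |Q_water|:
0.809·466·(256 − T) = 0.32·4180·(T − 44.1)
376.99(256 − T) = 1337.6(T − 44.1)
1714.6 T = 155499  ⇒  T ≈ 90.69 °C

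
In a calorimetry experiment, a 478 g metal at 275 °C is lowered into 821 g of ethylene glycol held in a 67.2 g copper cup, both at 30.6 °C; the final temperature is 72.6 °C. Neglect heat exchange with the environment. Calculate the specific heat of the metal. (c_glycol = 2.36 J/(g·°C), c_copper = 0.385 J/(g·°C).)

c ≈ 0.852 J/(g·°C)

Taking heat into each body as positive, Σ m c ΔT = 0:
478×c×(72.6 − 275) + 821×2.36×(72.6 − 30.6) + 67.2×0.385×(72.6 − 30.6) = 0
-96747 c = -82464
c = -82464/-96747 ≈ 0.8524 J/(g·°C)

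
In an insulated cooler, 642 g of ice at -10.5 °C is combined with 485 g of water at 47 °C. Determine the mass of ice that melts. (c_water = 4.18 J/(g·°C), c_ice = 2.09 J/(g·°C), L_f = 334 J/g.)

m_melted ≈ 243 g

Heat available from the water dropping to 0 °C: 485×4.18×47 = 95283 J.
Of that, 642×2.09×10.5 = 14089 J goes to bring the ice to 0 °C, leaving 81194 J.
Fully melting the ice requires m_ice L_f = 642×334 = 214428 J.
That's not enough to melt it all — equilibrium is at 0 °C with ice remaining.
m_melt = 81194 / L_f = 243.1 g.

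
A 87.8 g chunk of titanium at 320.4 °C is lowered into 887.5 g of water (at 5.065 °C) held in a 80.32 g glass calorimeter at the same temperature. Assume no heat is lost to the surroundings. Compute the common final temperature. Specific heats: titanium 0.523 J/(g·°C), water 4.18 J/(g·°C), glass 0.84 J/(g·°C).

T_f ≈ 8.9 °C

Energy conservation, ΣQ = 0:
87.8×0.523×(T − 320.4) + 887.5×4.18×(T − 5.065) + 80.32×0.84×(T − 5.065) = 0
45.92(T − 320.4) + 3709.7(T − 5.065) + 67.47(T − 5.065) = 0
3823.1 T = 33844
T = 33844 / 3823.1 = 8.85 °C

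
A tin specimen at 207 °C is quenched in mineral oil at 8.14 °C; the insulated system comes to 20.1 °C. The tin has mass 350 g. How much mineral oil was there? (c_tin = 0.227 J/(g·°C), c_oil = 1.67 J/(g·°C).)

Heat gained plus heat lost sum to zero:
350×0.227×(20.1 − 207) + m×1.67×(20.1 − 8.14) = 0
19.97 m = 14849
m = 14849/19.97 ≈ 743.5 g

m ≈ 743 g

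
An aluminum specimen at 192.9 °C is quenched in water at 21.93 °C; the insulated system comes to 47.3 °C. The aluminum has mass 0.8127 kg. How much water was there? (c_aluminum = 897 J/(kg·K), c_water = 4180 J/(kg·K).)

Heat lost by the aluminum = heat gained by the water:
0.8127×897×(192.9 − 47.3) = m×4180×(47.3 − 21.93)
106047 m = 106141  ⇒  m ≈ 1.001 kg

m ≈ 1 kg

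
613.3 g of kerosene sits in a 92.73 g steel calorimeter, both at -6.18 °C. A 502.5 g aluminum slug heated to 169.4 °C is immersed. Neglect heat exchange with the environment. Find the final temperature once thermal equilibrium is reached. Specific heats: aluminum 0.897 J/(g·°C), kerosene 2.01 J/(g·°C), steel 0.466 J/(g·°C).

T_f = Σ m_i c_i T_i / Σ m_i c_i:
T_f = (450.74·169.4 + 1232.7·(-6.18) + 43.21·(-6.18)) / (450.74 + 1232.7 + 43.21)
    = 68470 / 1726.7 ≈ 39.65 °C

T_f ≈ 39.7 °C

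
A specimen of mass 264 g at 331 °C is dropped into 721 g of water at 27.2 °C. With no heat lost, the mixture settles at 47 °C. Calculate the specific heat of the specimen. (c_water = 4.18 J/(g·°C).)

Net heat exchanged in the isolated system is zero:
264×c×(47 − 331) + 721×4.18×(47 − 27.2) = 0
-74976 c = -59673
c = -59673/-74976 ≈ 0.7959 J/(g·°C)

c ≈ 0.796 J/(g·°C)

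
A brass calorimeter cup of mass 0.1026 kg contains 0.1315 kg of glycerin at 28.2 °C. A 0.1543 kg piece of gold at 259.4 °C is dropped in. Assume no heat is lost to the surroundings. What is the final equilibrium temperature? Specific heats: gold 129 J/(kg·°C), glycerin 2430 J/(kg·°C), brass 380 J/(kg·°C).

T_f ≈ 40.4 °C

Energy conservation, ΣQ = 0:
0.1543*129*(T − 259.4) + 0.1315*2430*(T − 28.2) + 0.1026*380*(T − 28.2) = 0
19.9(T − 259.4) + 319.55(T − 28.2) + 38.99(T − 28.2) = 0
378.44 T = 15274
T = 15274/378.44 ≈ 40.36 °C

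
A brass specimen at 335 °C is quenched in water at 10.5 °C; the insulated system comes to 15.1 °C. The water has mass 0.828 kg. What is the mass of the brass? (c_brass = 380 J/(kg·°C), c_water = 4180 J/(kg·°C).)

m ≈ 0.131 kg

Conservation of energy gives ΣQ = 0:
m·380·(15.1 − 335) + 0.828·4180·(15.1 − 10.5) = 0
-121562 m = -15921
m = -15921/-121562 ≈ 0.131 kg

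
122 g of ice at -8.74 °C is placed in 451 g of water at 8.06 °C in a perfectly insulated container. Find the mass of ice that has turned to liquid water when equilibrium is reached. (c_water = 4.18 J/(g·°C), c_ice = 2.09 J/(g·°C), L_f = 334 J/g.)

m_melted ≈ 38.8 g

Cooling the water to 0 °C releases 451·4.18·8.06 = 15195 J.
Warming the ice to 0 °C takes 122·2.09·8.74 = 2228.5 J, leaving 12966 J for melting.
To melt every bit of ice: 122·334 = 40748 J.
That's not enough to melt it all — equilibrium is at 0 °C with ice remaining.
Mass melted = 12966/334 ≈ 38.82 g.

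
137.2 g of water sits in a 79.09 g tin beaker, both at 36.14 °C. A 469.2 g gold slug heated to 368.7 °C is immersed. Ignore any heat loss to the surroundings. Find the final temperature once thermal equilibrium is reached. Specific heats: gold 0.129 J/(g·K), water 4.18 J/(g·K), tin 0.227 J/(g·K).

T_f ≈ 67.0 °C

Setting the total heat transfer to zero:
469.2*0.129*(T − 368.7) + 137.2*4.18*(T − 36.14) + 79.09*0.227*(T − 36.14) = 0
60.53(T − 368.7) + 573.5(T − 36.14) + 17.95(T − 36.14) = 0
(60.53 + 573.5 + 17.95) T = 60.53*368.7 + 573.5*36.14 + 17.95*36.14
T ≈ 67.01 °C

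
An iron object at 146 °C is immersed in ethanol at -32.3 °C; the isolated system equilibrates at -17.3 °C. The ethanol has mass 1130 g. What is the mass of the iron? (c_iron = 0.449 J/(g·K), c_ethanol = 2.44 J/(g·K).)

Heat lost by the iron = heat gained by the ethanol:
m×0.449×(146 − -17.3) = 1130×2.44×(-17.3 − (-32.3))
73.32 m = 41358  ⇒  m ≈ 564.1 g

m ≈ 564 g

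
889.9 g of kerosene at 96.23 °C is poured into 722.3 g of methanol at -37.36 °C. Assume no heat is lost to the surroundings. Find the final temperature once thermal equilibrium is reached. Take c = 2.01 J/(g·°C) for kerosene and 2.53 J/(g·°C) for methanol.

T_f ≈ 28.7 °C

T_f is the heat-capacity-weighted average of the initial temperatures:
T_f = (1788.7×96.23 + 1827.4×(-37.36)) / (1788.7 + 1827.4)
    = 103854 / 3616.1 ≈ 28.72 °C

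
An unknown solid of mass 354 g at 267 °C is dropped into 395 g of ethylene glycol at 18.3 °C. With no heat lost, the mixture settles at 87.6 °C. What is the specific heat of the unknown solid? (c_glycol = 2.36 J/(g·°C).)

c ≈ 1.02 J/(g·°C)

m_s c (T_s − T_f) = m_glycol c_glycol (T_f − T_0):
354·c·(267 − 87.6) = 395·2.36·(87.6 − 18.3)
63508 c = 64601  ⇒  c ≈ 1.017 J/(g·°C)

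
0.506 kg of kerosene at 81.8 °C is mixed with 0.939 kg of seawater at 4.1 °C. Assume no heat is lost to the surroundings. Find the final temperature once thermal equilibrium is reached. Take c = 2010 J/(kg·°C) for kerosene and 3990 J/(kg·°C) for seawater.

T_f ≈ 20.7 °C

|Q_kerosene| = |Q_seawater|:
0.506·2010·(81.8 − T) = 0.939·3990·(T − 4.1)
1017.1(81.8 − T) = 3746.6(T − 4.1)
4763.7 T = 98557  ⇒  T ≈ 20.69 °C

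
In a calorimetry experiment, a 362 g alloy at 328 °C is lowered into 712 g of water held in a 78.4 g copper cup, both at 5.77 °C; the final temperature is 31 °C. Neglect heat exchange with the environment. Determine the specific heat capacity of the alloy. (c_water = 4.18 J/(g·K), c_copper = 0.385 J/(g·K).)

Taking heat into each body as positive, Σ m c ΔT = 0:
362·c·(31 − 328) + 712·4.18·(31 − 5.77) + 78.4·0.385·(31 − 5.77) = 0
-107514 c = -75850
c = -75850/-107514 ≈ 0.7055 J/(g·K)

c ≈ 0.705 J/(g·K)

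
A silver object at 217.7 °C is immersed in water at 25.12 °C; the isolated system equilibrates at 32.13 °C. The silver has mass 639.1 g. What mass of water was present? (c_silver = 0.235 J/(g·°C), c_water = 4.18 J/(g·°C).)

|Q_silver| = |Q_water|:
639.1×0.235×(217.7 − 32.13) = m×4.18×(32.13 − 25.12)
29.3 m = 27870  ⇒  m ≈ 951.2 g

m ≈ 951 g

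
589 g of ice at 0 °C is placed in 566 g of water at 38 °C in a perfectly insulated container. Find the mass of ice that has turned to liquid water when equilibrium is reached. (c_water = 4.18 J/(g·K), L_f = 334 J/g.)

Heat available from the water dropping to 0 °C: 566×4.18×38 = 89903 J.
Melting all 589 g of ice would need 589×334 = 196726 J.
That's not enough to melt it all — equilibrium is at 0 °C with ice remaining.
Mass melted = 89903/334 ≈ 269.2 g.

m_melted ≈ 269 g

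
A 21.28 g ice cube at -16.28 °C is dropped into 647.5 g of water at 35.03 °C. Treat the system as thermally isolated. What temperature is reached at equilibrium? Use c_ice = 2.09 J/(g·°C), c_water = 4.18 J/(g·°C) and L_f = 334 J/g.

Conservation of energy gives ΣQ = 0:
ice -16.28→0 °C: 21.28·2.09·16.28 = 724.06; melt ice: 21.28·334 = 7107.5; meltwater 0→T: 21.28·4.18·T = 88.95 T; water: 2706.5(T − 35.03)
2795.5 T = 94810 − 7831.6 = 86979
T ≈ 31.11 °C (positive, so assuming full melt was valid).

T_f ≈ 31.1 °C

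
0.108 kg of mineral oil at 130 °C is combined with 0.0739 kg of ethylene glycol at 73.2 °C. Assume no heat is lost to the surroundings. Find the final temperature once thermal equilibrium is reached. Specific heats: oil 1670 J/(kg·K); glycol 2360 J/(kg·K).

T_f ≈ 102.1 °C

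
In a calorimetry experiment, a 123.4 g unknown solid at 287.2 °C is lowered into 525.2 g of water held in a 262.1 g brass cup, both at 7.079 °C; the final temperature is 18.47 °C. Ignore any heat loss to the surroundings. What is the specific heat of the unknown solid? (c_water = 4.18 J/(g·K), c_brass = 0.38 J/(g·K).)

Energy conservation, ΣQ = 0:
123.4·c·(18.47 − 287.2) + 525.2·4.18·(18.47 − 7.079) + 262.1·0.38·(18.47 − 7.079) = 0
-33161 c = -26142
c = -26142/-33161 ≈ 0.7883 J/(g·K)

c ≈ 0.788 J/(g·K)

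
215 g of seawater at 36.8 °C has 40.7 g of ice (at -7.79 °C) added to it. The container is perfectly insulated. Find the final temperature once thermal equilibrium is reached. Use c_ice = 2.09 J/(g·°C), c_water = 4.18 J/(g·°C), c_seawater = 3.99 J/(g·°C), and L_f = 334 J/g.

T_f ≈ 16.8 °C

Setting the total heat transfer to zero:
ice -7.79→0 °C: 40.7×2.09×7.79 = 662.64; fusion: m_ice L_f = 40.7×334 = 13594; warm the meltwater: 170.13 T; seawater: 857.85(T − 36.8)
1028 T = 31569 − 14256 = 17312
T ≈ 16.84 °C. Since T > 0 °C, the all-ice-melts assumption holds.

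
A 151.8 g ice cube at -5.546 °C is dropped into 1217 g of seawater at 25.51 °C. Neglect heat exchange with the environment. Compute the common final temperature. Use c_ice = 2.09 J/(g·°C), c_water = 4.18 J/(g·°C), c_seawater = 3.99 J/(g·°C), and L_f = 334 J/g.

T_f ≈ 13.0 °C

Sum of m c ΔT and latent-heat terms is zero:
ice -5.546→0 °C: 151.8×2.09×5.546 = 1759.5; fusion: m_ice L_f = 151.8×334 = 50701; warm the meltwater: 634.52 T; seawater cools: 1217×3.99×(T − 25.51) = 4855.8(T − 25.51)
5490.4 T = 123872 − 52461 = 71411
T ≈ 13.01 °C (positive, so assuming full melt was valid).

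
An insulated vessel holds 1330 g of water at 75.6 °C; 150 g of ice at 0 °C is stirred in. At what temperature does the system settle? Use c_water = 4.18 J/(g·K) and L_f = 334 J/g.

T_f ≈ 59.8 °C

Let T be the final temperature. ΣQ_i = 0:
melt ice: 150·334 = 50100
  meltwater 0→T: 150·4.18·T = 627 T
  water cools: 1330·4.18·(T − 75.6) = 5559.4(T − 75.6)
6186.4 T = 420291 − 50100 = 370191
T ≈ 59.84 °C (positive, so assuming full melt was valid).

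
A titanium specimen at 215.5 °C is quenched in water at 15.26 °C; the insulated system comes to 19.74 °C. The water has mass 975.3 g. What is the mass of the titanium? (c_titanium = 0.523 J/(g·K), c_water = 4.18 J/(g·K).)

m ≈ 178 g

Energy conservation, ΣQ = 0:
m·0.523·(19.74 − 215.5) + 975.3·4.18·(19.74 − 15.26) = 0
-102.38 m = -18264
m = -18264/-102.38 ≈ 178.4 g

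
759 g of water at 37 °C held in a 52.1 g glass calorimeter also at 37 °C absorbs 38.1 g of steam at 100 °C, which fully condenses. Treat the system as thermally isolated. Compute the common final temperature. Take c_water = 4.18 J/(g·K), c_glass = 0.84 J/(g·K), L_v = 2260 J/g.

Energy balance with sensible and latent terms:
condense steam: −38.1·2260 = −86106
  condensed water 100 °C→T: 159.26(T − 100)
  original water: 3172.6(T − 37)
  cup: 43.76(T − 37)
3375.6 T = 86106 + 15926 + 119006 = 221038
T ≈ 65.48 °C (< 100 °C, so full condensation is consistent).

T_f ≈ 65.5 °C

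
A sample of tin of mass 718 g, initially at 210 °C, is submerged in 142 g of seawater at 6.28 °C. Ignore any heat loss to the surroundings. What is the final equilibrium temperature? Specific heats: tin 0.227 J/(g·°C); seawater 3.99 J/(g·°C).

Setting the total heat transfer to zero:
718*0.227*(T − 210) + 142*3.99*(T − 6.28) = 0
162.99(T − 210) + 566.58(T − 6.28) = 0
(162.99 + 566.58) T = 162.99*210 + 566.58*6.28
T = 37785/729.57 ≈ 51.79 °C

T_f ≈ 51.8 °C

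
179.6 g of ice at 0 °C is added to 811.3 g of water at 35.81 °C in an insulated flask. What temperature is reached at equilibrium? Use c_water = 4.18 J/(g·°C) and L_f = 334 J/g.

T_f ≈ 14.8 °C

Conservation of energy gives ΣQ = 0:
latent heat to melt: 179.6×334 = 59986
  warm the meltwater: 750.73 T
  water: 3391.2(T − 35.81)
4142 T = 121440 − 59986 = 61454
T ≈ 14.84 °C. Since T > 0 °C, the all-ice-melts assumption holds.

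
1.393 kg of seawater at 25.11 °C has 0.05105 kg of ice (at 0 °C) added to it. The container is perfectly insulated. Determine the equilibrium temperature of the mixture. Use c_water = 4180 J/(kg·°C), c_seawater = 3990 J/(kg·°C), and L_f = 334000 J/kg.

T_f ≈ 21.2 °C

Let T be the final temperature. ΣQ_i = 0:
melt ice: 0.05105×334000 = 17051
  warm the meltwater: 213.39 T
  seawater: 5558.1(T − 25.11)
5771.5 T = 139563 − 17051 = 122512
T ≈ 21.23 °C — above 0 °C, consistent with complete melting.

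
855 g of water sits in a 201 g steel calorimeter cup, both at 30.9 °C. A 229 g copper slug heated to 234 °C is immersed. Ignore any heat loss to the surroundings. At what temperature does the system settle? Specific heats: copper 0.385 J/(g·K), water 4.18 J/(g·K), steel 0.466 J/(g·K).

T_f ≈ 35.7 °C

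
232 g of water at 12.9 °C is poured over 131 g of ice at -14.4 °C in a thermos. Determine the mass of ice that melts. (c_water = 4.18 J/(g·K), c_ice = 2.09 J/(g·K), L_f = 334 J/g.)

Heat available from the water dropping to 0 °C: 232×4.18×12.9 = 12510 J.
Warming the ice to 0 °C takes 131×2.09×14.4 = 3942.6 J, leaving 8567.3 J for melting.
Fully melting the ice requires m_ice L_f = 131×334 = 43754 J.
That's not enough to melt it all — equilibrium is at 0 °C with ice remaining.
Mass melted = 8567.3/334 ≈ 25.65 g.

m_melted ≈ 25.7 g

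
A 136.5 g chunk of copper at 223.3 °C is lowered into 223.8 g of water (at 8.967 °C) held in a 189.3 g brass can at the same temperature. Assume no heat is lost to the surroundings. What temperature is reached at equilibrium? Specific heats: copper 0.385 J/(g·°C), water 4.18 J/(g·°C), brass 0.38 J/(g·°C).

Heat gained plus heat lost sum to zero:
136.5·0.385·(T − 223.3) + 223.8·4.18·(T − 8.967) + 189.3·0.38·(T − 8.967) = 0
52.55(T − 223.3) + 935.48(T − 8.967) + 71.93(T − 8.967) = 0
(52.55 + 935.48 + 71.93) T = 52.55·223.3 + 935.48·8.967 + 71.93·8.967
T = 20768/1060 ≈ 19.59 °C

T_f ≈ 19.6 °C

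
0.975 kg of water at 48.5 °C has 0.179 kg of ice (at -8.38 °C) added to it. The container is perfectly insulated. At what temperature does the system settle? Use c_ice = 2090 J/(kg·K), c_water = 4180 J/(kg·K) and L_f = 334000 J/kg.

T_f ≈ 27.9 °C

Conservation of energy gives ΣQ = 0:
ice -8.38→0 °C: 0.179×2090×8.38 = 3135; latent heat to melt: 0.179×334000 = 59786; warm the meltwater: 748.22 T; water cools: 0.975×4180×(T − 48.5) = 4075.5(T − 48.5)
4823.7 T = 197662 − 62921 = 134741
T ≈ 27.93 °C (positive, so assuming full melt was valid).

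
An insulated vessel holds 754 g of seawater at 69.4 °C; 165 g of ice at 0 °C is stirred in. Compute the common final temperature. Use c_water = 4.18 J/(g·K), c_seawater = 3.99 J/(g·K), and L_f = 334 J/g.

Sum of m c ΔT and latent-heat terms is zero:
fusion: m_ice L_f = 165×334 = 55110
  warm the meltwater: 689.7 T
  seawater: 3008.5(T − 69.4)
3698.2 T = 208787 − 55110 = 153677
T ≈ 41.56 °C (positive, so assuming full melt was valid).

T_f ≈ 41.6 °C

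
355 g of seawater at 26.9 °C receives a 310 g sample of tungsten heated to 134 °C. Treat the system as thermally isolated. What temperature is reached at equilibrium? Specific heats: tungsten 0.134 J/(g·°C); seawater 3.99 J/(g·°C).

T_f ≈ 30.0 °C

Heat gained plus heat lost sum to zero:
310×0.134×(T − 134) + 355×3.99×(T − 26.9) = 0
41.54(T − 134) + 1416.5(T − 26.9) = 0
(41.54 + 1416.5) T = 41.54×134 + 1416.5×26.9
T = 43669 / 1458 = 30 °C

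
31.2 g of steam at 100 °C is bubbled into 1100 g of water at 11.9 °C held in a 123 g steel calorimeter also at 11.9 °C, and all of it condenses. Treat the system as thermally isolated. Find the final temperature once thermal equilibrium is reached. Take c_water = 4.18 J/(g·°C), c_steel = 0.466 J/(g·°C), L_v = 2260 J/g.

Heat gained plus heat lost sum to zero:
latent heat released on condensation: 31.2·2260 = 70512
  condensate cools 100→T: 31.2·4.18·(T − 100) = 130.42(T − 100)
  water warms: 1100·4.18·(T − 11.9) = 4598(T − 11.9)
  steel cup: 123·0.466·(T − 11.9) = 57.32(T − 11.9)
4785.7 T = 70512 + 13042 + 55398 = 138952
T ≈ 29.03 °C — below 100 °C, confirming all the steam condensed.

T_f ≈ 29.0 °C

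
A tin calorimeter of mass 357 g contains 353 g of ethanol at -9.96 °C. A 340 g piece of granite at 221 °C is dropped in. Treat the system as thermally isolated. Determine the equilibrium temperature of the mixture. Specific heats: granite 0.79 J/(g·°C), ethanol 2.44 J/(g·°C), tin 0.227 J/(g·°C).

Net heat exchanged in the isolated system is zero:
340×0.79×(T − 221) + 353×2.44×(T − (-9.96)) + 357×0.227×(T − (-9.96)) = 0
268.6(T − 221) + 861.32(T − (-9.96)) + 81.04(T − (-9.96)) = 0
1211 T = 49975
T ≈ 41.27 °C

T_f ≈ 41.3 °C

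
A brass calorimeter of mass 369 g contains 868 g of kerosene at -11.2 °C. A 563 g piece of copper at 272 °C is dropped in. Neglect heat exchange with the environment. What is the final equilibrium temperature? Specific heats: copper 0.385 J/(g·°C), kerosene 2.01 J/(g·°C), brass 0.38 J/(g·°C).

T_f ≈ 18.0 °C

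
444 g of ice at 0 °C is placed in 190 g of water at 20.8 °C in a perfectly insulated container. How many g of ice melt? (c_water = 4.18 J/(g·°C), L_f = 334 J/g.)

Water can give up m c ΔT = 190×4.18×20.8 = 16519 J before reaching 0 °C.
To melt every bit of ice: 444×334 = 148296 J.
That's not enough to melt it all — equilibrium is at 0 °C with ice remaining.
m_melted×334 = 16519  ⇒  m_melted ≈ 49.46 g.

m_melted ≈ 49.5 g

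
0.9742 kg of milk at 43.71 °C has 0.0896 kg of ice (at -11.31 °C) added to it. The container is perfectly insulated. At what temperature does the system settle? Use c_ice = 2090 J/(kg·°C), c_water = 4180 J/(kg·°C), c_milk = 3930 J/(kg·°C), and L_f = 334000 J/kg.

Energy conservation, ΣQ = 0:
ice -11.31→0 °C: 0.0896·2090·11.31 = 2118
  melt ice: 0.0896·334000 = 29926
  warm the meltwater: 374.53 T
  milk: 3828.6(T − 43.71)
4203.1 T = 167348 − 32044 = 135304
T ≈ 32.19 °C (positive, so assuming full melt was valid).

T_f ≈ 32.2 °C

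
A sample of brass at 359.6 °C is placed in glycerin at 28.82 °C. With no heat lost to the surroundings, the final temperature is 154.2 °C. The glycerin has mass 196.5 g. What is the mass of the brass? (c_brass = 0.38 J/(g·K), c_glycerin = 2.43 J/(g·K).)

m ≈ 767 g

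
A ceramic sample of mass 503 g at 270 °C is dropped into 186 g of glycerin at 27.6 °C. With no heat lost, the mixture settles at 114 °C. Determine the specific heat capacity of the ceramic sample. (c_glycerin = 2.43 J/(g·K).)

Heat gained plus heat lost sum to zero:
503×c×(114 − 270) + 186×2.43×(114 − 27.6) = 0
-78468 c = -39051
c = -39051/-78468 ≈ 0.4977 J/(g·K)

c ≈ 0.498 J/(g·K)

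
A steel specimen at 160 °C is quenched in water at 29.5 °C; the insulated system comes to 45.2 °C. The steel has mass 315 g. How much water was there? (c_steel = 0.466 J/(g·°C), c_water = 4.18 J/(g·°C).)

|Q_steel| = |Q_water|:
315·0.466·(160 − 45.2) = m·4.18·(45.2 − 29.5)
65.63 m = 16851  ⇒  m ≈ 256.8 g

m ≈ 257 g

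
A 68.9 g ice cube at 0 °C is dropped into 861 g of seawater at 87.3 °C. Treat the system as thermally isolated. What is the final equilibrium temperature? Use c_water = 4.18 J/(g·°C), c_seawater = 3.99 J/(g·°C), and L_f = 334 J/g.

Conservation of energy gives ΣQ = 0:
fusion: m_ice L_f = 68.9·334 = 23013; meltwater 0→T: 68.9·4.18·T = 288 T; seawater: 3435.4(T − 87.3)
3723.4 T = 299910 − 23013 = 276897
T ≈ 74.37 °C — above 0 °C, consistent with complete melting.

T_f ≈ 74.4 °C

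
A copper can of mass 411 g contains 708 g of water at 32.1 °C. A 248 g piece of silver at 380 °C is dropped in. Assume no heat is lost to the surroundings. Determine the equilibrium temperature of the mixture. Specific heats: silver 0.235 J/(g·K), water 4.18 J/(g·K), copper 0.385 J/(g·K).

Conservation of energy gives ΣQ = 0:
248×0.235×(T − 380) + 708×4.18×(T − 32.1) + 411×0.385×(T − 32.1) = 0
(58.28 + 2959.4 + 158.24) T = 58.28×380 + 2959.4×32.1 + 158.24×32.1
T = 122224/3176 ≈ 38.48 °C

T_f ≈ 38.5 °C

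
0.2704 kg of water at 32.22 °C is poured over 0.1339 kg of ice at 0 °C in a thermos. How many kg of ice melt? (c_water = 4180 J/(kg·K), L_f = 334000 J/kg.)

m_melted ≈ 0.109 kg

Heat available from the water dropping to 0 °C: 0.2704·4180·32.22 = 36417 J.
Melting all 0.1339 kg of ice would need 0.1339·334000 = 44723 J.
That's not enough to melt it all — equilibrium is at 0 °C with ice remaining.
m_melted·334000 = 36417  ⇒  m_melted ≈ 0.109 kg.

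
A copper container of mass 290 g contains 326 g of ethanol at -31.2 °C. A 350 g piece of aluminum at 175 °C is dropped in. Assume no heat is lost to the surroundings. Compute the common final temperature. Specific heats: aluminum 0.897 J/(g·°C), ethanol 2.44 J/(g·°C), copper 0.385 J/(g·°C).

Taking heat into each body as positive, Σ m c ΔT = 0:
350×0.897×(T − 175) + 326×2.44×(T − (-31.2)) + 290×0.385×(T − (-31.2)) = 0
1221 T = 26640
T ≈ 21.82 °C

T_f ≈ 21.8 °C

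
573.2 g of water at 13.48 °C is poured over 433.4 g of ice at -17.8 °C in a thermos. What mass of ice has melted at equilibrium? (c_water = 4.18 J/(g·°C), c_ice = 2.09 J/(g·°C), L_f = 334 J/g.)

m_melted ≈ 48.4 g

Cooling the water to 0 °C releases 573.2·4.18·13.48 = 32298 J.
Warming the ice to 0 °C takes 433.4·2.09·17.8 = 16123 J, leaving 16174 J for melting.
Fully melting the ice requires m_ice L_f = 433.4·334 = 144756 J.
That's not enough to melt it all — equilibrium is at 0 °C with ice remaining.
Mass melted = 16174/334 ≈ 48.43 g.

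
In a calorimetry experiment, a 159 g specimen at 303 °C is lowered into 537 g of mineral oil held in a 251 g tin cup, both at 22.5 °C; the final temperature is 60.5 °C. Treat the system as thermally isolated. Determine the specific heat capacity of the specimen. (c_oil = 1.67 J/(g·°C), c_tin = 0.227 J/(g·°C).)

c ≈ 0.94 J/(g·°C)

Energy conservation, ΣQ = 0:
159·c·(60.5 − 303) + 537·1.67·(60.5 − 22.5) + 251·0.227·(60.5 − 22.5) = 0
-38558 c = -36243
c = -36243/-38558 ≈ 0.94 J/(g·°C)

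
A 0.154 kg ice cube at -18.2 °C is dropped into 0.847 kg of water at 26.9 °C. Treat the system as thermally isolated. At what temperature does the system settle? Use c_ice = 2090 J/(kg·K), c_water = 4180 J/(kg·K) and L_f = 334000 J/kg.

T_f ≈ 9.1 °C

Heat gained plus heat lost sum to zero:
warm ice to 0 °C: 0.154·2090·(0 − (-18.2)) = 5857.9
  fusion: m_ice L_f = 0.154·334000 = 51436
  meltwater 0→T: 0.154·4180·T = 643.72 T
  water cools: 0.847·4180·(T − 26.9) = 3540.5(T − 26.9)
4184.2 T = 95238 − 57294 = 37945
T ≈ 9.07 °C (positive, so assuming full melt was valid).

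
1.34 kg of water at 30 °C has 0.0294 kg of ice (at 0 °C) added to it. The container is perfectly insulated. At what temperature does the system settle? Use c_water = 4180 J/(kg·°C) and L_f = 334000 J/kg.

Energy conservation, ΣQ = 0:
latent heat to melt: 0.0294·334000 = 9819.6
  warm the meltwater: 122.89 T
  water cools: 1.34·4180·(T − 30) = 5601.2(T − 30)
5724.1 T = 168036 − 9819.6 = 158216
T ≈ 27.64 °C (positive, so assuming full melt was valid).

T_f ≈ 27.6 °C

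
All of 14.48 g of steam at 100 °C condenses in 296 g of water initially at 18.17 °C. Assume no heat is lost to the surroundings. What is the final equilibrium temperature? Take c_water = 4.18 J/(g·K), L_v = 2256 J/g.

T_f ≈ 47.2 °C

Conservation of energy gives ΣQ = 0:
latent heat released on condensation: 14.48·2256 = 32667
  condensate cools 100→T: 14.48·4.18·(T − 100) = 60.53(T − 100)
  water warms: 296·4.18·(T − 18.17) = 1237.3(T − 18.17)
1297.8 T = 32667 + 6052.6 + 22481 = 61201
T ≈ 47.16 °C, under the boiling point, so the assumption holds.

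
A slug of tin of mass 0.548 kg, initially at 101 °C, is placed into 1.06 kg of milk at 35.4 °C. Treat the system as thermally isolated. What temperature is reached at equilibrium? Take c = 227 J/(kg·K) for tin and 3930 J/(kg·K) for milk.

T_f ≈ 37.3 °C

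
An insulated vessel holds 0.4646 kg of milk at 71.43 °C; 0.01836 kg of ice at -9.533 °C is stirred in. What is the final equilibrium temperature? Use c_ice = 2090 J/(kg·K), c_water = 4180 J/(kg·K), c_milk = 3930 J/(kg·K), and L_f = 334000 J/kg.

Conservation of energy gives ΣQ = 0:
warm ice to 0 °C: 0.01836×2090×(0 − (-9.533)) = 365.8
  fusion: m_ice L_f = 0.01836×334000 = 6132.2
  warm the meltwater: 76.74 T
  milk cools: 0.4646×3930×(T − 71.43) = 1825.9(T − 71.43)
1902.6 T = 130422 − 6498 = 123924
T ≈ 65.13 °C (positive, so assuming full melt was valid).

T_f ≈ 65.1 °C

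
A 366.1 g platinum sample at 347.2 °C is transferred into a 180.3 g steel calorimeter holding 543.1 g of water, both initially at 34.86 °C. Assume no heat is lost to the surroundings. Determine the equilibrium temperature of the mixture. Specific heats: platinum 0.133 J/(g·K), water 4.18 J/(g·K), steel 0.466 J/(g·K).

T_f ≈ 41.2 °C

T_f = Σ m_i c_i T_i / Σ m_i c_i:
T_f = (48.69·347.2 + 2270.2·34.86 + 84.02·34.86) / (48.69 + 2270.2 + 84.02)
    = 98972 / 2402.9 ≈ 41.19 °C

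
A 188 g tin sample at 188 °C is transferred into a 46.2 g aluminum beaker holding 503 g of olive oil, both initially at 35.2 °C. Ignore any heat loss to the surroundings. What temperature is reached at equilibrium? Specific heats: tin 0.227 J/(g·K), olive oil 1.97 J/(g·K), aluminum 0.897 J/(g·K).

T_f ≈ 41.3 °C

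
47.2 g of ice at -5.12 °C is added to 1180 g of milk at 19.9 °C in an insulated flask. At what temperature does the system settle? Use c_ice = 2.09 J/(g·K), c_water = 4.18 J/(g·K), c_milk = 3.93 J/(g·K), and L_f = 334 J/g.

Heat gained plus heat lost sum to zero:
ice -5.12→0 °C: 47.2×2.09×5.12 = 505.08
  latent heat to melt: 47.2×334 = 15765
  meltwater 0→T: 47.2×4.18×T = 197.3 T
  milk: 4637.4(T − 19.9)
4834.7 T = 92284 − 16270 = 76014
T ≈ 15.72 °C (positive, so assuming full melt was valid).

T_f ≈ 15.7 °C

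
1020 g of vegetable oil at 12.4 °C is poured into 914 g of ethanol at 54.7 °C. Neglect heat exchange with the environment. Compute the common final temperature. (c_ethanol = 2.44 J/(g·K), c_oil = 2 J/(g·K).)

T_f ≈ 34.5 °C

Net heat exchanged in the isolated system is zero:
914·2.44·(T − 54.7) + 1020·2·(T − 12.4) = 0
2230.2(T − 54.7) + 2040(T − 12.4) = 0
(2230.2 + 2040) T = 2230.2·54.7 + 2040·12.4
T ≈ 34.49 °C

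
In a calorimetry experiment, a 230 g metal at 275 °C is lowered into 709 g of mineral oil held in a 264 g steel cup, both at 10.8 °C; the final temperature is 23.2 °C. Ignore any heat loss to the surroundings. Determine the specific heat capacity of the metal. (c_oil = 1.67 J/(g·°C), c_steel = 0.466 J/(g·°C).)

Setting the total heat transfer to zero:
230·c·(23.2 − 275) + 709·1.67·(23.2 − 10.8) + 264·0.466·(23.2 − 10.8) = 0
-57914 c = -16207
c = -16207/-57914 ≈ 0.2799 J/(g·°C)

c ≈ 0.28 J/(g·°C)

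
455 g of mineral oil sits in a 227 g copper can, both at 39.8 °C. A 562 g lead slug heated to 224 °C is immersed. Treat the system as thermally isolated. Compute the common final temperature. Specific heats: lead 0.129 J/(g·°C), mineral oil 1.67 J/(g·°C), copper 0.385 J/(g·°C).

T_f ≈ 54.3 °C

Taking heat into each body as positive, Σ m c ΔT = 0:
562*0.129*(T − 224) + 455*1.67*(T − 39.8) + 227*0.385*(T − 39.8) = 0
72.5(T − 224) + 759.85(T − 39.8) + 87.39(T − 39.8) = 0
(72.5 + 759.85 + 87.39) T = 72.5*224 + 759.85*39.8 + 87.39*39.8
T = 49960 / 919.74 = 54.3 °C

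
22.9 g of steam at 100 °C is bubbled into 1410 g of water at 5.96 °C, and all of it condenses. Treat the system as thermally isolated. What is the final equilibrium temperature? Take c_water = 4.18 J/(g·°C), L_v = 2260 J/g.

T_f ≈ 16.1 °C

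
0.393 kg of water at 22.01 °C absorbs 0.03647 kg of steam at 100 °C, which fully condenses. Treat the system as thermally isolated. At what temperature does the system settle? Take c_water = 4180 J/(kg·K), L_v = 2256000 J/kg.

T_f ≈ 74.5 °C

Energy balance with sensible and latent terms:
condense steam: −0.03647·2256000 = −82276
  condensed water 100 °C→T: 152.44(T − 100)
  water warms: 0.393·4180·(T − 22.01) = 1642.7(T − 22.01)
1795.2 T = 82276 + 15244 + 36157 = 133677
T ≈ 74.46 °C (< 100 °C, so full condensation is consistent).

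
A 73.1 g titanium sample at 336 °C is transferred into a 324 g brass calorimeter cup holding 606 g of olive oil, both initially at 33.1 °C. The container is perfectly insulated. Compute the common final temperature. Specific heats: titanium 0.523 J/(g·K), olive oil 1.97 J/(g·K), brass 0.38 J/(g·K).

Net heat exchanged in the isolated system is zero:
73.1·0.523·(T − 336) + 606·1.97·(T − 33.1) + 324·0.38·(T − 33.1) = 0
38.23(T − 336) + 1193.8(T − 33.1) + 123.12(T − 33.1) = 0
1355.2 T = 56436
T = 56436/1355.2 ≈ 41.65 °C

T_f ≈ 41.6 °C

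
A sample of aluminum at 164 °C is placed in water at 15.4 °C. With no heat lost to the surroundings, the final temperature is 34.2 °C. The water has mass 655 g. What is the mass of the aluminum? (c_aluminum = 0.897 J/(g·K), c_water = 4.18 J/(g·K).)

|Q_aluminum| = |Q_water|:
m·0.897·(164 − 34.2) = 655·4.18·(34.2 − 15.4)
116.43 m = 51473  ⇒  m ≈ 442.1 g

m ≈ 442 g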